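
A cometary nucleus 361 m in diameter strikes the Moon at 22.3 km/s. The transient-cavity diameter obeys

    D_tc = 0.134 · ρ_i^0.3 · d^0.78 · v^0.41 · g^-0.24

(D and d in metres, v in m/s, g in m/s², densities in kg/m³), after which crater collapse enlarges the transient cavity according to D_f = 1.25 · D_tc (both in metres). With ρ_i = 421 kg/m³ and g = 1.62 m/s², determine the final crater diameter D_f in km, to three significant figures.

v = 22300 m/s.
ρ_i^0.3 = 421^0.3 = 6.128
d^0.78 = 361^0.78 = 98.82
v^0.41 = 22300^0.41 = 60.65
g^-0.24 = 1.62^-0.24 = 0.8907
D_tc = 0.134 × 6.128 × 98.82 × 60.65 × 0.8907 = 4384 m
D_f = 1.25 × 4384 = 5480 m
     = 5.480 km

D_f ≈ 5.48 km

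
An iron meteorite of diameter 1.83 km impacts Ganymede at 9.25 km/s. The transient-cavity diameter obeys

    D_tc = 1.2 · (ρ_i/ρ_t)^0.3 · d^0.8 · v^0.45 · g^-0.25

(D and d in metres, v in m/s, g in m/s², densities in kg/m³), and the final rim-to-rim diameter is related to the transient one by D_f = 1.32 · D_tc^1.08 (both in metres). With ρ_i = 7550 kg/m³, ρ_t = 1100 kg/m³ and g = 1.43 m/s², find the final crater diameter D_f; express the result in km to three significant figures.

D_f ≈ 152 km

In SI: d = 1830 m, v = 9250 m/s.
(ρ_i/ρ_t)^0.3 = (7550/1100)^0.3 = 1.782
d^0.8 = 1830^0.8 = 407.3
v^0.45 = 9250^0.45 = 60.92
g^-0.25 = 1.43^-0.25 = 0.9145
D_tc = 1.2 × 1.782 × 407.3 × 60.92 × 0.9145 = 48520 m
D_f = 1.32 × (48520)^1.08 = 1.518 × 10^5 m
     = 151.8 km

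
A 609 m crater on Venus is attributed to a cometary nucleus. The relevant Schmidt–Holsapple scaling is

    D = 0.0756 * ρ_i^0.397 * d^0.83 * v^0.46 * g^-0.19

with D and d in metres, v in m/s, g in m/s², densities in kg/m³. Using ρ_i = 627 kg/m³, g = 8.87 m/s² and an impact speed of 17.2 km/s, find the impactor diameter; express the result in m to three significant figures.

d ≈ 17.3 m

Rearranging for d: d = [D / (0.0756 · 627^0.397 · 17200^0.46 · 8.87^-0.19)]^(1/0.83).
627^0.397 = 12.90
17200^0.46 = 88.79
8.87^-0.19 = 0.6605
Denominator = 0.0756 × 12.90 × 88.79 × 0.6605 = 57.19
D / 57.19 = 609 / 57.19 = 10.65
d = 10.65^(1/0.83) = 10.65^1.2048 = 17.29 m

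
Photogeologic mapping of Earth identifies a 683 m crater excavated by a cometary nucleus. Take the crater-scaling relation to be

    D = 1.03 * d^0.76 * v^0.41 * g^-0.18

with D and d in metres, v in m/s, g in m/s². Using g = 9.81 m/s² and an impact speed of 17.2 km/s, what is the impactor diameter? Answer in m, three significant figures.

d ≈ 46.0 m

Rearranging for d: d = [D / (1.03 · 17200^0.41 · 9.81^-0.18)]^(1/0.76).
17200^0.41 = 54.52
9.81^-0.18 = 0.6630
Denominator = 1.03 × 54.52 × 0.6630 = 37.23
D / 37.23 = 683 / 37.23 = 18.35
d = 18.35^(1/0.76) = 18.35^1.3158 = 45.99 m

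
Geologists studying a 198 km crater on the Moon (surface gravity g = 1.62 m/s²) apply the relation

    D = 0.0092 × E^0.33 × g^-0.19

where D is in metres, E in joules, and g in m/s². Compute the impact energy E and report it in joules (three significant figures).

Rearranging: E = [D / (0.0092 · g^-0.19)]^(1/0.33).
D = 198000 m.
g^-0.19 = 1.62^-0.19 = 0.9124
D / (0.0092 × 0.9124) = 198000 / (8.394 × 10^-3) = 2.359 × 10^7
E = (2.359 × 10^7)^3.0303 = 2.196 × 10^22 J

E ≈ 2.20 × 10^22 J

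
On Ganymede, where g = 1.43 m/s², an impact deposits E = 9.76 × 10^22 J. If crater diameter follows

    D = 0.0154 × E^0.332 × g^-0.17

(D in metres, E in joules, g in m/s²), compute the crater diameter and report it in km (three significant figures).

E^0.332 = (9.76 × 10^22)^0.332 = 4.290 × 10^7
g^-0.17 = 1.43^-0.17 = 0.9410
D = 0.0154 × 4.290 × 10^7 × 0.9410 = 6.217 × 10^5 m
   = 621.7 km

D ≈ 622 km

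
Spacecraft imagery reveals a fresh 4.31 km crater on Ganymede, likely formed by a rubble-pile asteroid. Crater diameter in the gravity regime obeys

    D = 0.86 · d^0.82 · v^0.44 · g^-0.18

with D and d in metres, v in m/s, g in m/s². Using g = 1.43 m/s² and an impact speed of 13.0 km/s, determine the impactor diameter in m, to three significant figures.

d ≈ 218 m

Rearranging for d: d = [D / (0.86 · 13000^0.44 · 1.43^-0.18)]^(1/0.82).
D = 4310 m.
13000^0.44 = 64.59
1.43^-0.18 = 0.9376
Denominator = 0.86 × 64.59 × 0.9376 = 52.08
D / 52.08 = 4310 / 52.08 = 82.76
d = 82.76^(1/0.82) = 82.76^1.2195 = 218.2 m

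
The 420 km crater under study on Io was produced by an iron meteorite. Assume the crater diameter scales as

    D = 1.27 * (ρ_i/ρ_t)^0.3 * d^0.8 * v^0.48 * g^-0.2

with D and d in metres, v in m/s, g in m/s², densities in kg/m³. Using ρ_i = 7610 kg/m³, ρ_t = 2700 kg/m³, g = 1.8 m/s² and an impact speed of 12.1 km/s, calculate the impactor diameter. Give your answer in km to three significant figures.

d ≈ 22.1 km

Rearranging for d: d = [D / (1.27 · (7610/2700)^0.3 · 12100^0.48 · 1.8^-0.2)]^(1/0.8).
D = 420000 m.
(7610/2700)^0.3 = 1.365
12100^0.48 = 91.15
1.8^-0.2 = 0.8891
Denominator = 1.27 × 1.365 × 91.15 × 0.8891 = 140.5
D / 140.5 = 420000 / 140.5 = 2989
d = 2989^(1/0.8) = 2989^1.25 = 22101 m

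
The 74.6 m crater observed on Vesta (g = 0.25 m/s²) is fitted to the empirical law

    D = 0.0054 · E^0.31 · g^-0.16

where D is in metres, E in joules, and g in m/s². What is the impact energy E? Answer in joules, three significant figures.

E ≈ 1.11 × 10^13 J

Rearranging: E = [D / (0.0054 · g^-0.16)]^(1/0.31).
g^-0.16 = 0.25^-0.16 = 1.248
D / (0.0054 × 1.248) = 74.6 / (6.739 × 10^-3) = 1.107 × 10^4
E = (1.107 × 10^4)^3.2258 = 1.111 × 10^13 J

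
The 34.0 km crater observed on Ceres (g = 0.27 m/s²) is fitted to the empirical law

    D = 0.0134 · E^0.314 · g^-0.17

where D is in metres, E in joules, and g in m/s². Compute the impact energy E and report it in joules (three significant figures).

Rearranging: E = [D / (0.0134 · g^-0.17)]^(1/0.314).
D = 34000 m.
g^-0.17 = 0.27^-0.17 = 1.249
D / (0.0134 × 1.249) = 34000 / (0.01674) = 2.031 × 10^6
E = (2.031 × 10^6)^3.1847 = 1.225 × 10^20 J

E ≈ 1.23 × 10^20 J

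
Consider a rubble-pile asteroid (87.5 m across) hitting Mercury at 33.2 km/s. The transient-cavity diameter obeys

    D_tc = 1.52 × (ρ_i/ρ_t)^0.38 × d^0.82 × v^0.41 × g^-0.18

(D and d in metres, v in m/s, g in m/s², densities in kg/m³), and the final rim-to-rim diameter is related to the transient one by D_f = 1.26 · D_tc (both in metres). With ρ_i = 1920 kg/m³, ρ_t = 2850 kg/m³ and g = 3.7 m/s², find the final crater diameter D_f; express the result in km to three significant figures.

D_f ≈ 3.64 km

v = 33200 m/s.
(ρ_i/ρ_t)^0.38 = (1920/2850)^0.38 = 0.8606
d^0.82 = 87.5^0.82 = 39.12
v^0.41 = 33200^0.41 = 71.39
g^-0.18 = 3.7^-0.18 = 0.7902
D_tc = 1.52 × 0.8606 × 39.12 × 71.39 × 0.7902 = 2887 m
D_f = 1.26 × 2887 = 3638 m
     = 3.638 km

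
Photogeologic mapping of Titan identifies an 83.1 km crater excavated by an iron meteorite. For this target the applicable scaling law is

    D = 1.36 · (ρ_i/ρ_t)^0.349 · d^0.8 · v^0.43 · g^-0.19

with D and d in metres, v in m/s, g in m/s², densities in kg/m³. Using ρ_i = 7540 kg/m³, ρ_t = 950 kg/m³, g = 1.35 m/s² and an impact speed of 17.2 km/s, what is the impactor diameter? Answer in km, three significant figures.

d ≈ 2.21 km

Rearranging for d: d = [D / (1.36 · (7540/950)^0.349 · 17200^0.43 · 1.35^-0.19)]^(1/0.8).
D = 83100 m.
(7540/950)^0.349 = 2.061
17200^0.43 = 66.26
1.35^-0.19 = 0.9446
Denominator = 1.36 × 2.061 × 66.26 × 0.9446 = 175.4
D / 175.4 = 83100 / 175.4 = 473.8
d = 473.8^(1/0.8) = 473.8^1.25 = 2211 m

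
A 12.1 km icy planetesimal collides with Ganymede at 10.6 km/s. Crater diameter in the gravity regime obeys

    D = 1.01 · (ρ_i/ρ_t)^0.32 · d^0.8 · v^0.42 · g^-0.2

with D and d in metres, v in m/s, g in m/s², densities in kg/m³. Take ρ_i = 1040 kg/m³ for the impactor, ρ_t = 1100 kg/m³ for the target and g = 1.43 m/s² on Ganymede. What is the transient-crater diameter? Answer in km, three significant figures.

In SI units: d = 12100 m, v = 10600 m/s.
(ρ_i/ρ_t)^0.32 = (1040/1100)^0.32 = 0.9822
d^0.8 = 12100^0.8 = 1846
v^0.42 = 10600^0.42 = 49.05
g^-0.2 = 1.43^-0.2 = 0.9310
D = 1.01 × 0.9822 × 1846 × 49.05 × 0.9310 = 83626 m
   = 83.63 km

D ≈ 83.6 km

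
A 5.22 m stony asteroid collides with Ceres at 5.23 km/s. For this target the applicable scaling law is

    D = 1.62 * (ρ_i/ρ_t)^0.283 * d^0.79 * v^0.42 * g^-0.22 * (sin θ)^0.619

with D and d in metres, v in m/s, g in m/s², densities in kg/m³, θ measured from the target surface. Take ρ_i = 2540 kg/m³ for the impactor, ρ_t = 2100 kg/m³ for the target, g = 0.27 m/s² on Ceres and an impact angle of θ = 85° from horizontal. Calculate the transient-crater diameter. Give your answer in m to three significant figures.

In SI units: v = 5230 m/s.
(ρ_i/ρ_t)^0.283 = (2540/2100)^0.283 = 1.055
d^0.79 = 5.22^0.79 = 3.689
v^0.42 = 5230^0.42 = 36.46
g^-0.22 = 0.27^-0.22 = 1.334
(sin 85°)^0.619 = 0.9962^0.619 = 0.9976
D = 1.62 × 1.055 × 3.689 × 36.46 × 1.334 × 0.9976 = 305.9 m

D ≈ 306 m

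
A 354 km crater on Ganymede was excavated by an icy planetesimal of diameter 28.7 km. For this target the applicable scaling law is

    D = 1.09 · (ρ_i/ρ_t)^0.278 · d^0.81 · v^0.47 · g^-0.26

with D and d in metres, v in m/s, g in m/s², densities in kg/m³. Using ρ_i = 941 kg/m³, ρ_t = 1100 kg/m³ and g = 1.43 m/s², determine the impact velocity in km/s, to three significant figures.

Rearranging for v: v = [D / (1.09 · (941/1100)^0.278 · 28700^0.81 · 1.43^-0.26)]^(1/0.47).
D = 354000 m.
(941/1100)^0.278 = 0.9575
28700^0.81 = 4082
1.43^-0.26 = 0.9112
Denominator = 1.09 × 0.9575 × 4082 × 0.9112 = 3882
D / 3882 = 354000 / 3882 = 91.19
v = 91.19^(1/0.47) = 91.19^2.1277 = 14797 m/s

v ≈ 14.8 km/s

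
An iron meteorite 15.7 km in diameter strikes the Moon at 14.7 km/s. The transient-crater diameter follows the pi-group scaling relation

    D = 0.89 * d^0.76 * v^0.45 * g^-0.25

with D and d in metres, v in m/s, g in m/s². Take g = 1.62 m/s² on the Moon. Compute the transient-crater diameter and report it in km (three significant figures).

In SI units: d = 15700 m, v = 14700 m/s.
d^0.76 = 15700^0.76 = 1545
v^0.45 = 14700^0.45 = 75.04
g^-0.25 = 1.62^-0.25 = 0.8864
D = 0.89 × 1545 × 75.04 × 0.8864 = 91462 m
   = 91.46 km

D ≈ 91.5 km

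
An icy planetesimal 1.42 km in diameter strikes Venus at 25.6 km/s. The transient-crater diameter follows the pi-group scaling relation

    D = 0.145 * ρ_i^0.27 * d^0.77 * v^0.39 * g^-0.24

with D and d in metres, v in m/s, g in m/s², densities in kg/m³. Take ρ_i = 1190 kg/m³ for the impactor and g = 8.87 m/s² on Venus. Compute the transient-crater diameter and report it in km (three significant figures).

D ≈ 8.14 km

In SI units: d = 1420 m, v = 25600 m/s.
ρ_i^0.27 = 1190^0.27 = 6.767
d^0.77 = 1420^0.77 = 267.5
v^0.39 = 25600^0.39 = 52.39
g^-0.24 = 8.87^-0.24 = 0.5922
D = 0.145 × 6.767 × 267.5 × 52.39 × 0.5922 = 8143 m
   = 8.143 km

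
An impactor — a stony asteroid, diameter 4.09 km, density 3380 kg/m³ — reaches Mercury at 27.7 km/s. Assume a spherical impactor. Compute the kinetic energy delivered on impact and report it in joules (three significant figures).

d = 4090 m; v = 27700 m/s.
Mass m = (π/6) ρ d³ = (π/6) × 3380 × (4090)³ = 1.211 × 10^14 kg
E = ½ m v² = 0.5 × 1.211 × 10^14 × (27700)² = 4.646 × 10^22 J

E ≈ 4.65 × 10^22 J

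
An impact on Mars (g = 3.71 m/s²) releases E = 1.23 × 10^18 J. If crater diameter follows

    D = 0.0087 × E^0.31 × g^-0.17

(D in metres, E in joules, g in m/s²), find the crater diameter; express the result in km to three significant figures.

D ≈ 2.82 km

E^0.31 = (1.23 × 10^18)^0.31 = 4.054 × 10^5
g^-0.17 = 3.71^-0.17 = 0.8002
D = 0.0087 × 4.054 × 10^5 × 0.8002 = 2822 m
   = 2.822 km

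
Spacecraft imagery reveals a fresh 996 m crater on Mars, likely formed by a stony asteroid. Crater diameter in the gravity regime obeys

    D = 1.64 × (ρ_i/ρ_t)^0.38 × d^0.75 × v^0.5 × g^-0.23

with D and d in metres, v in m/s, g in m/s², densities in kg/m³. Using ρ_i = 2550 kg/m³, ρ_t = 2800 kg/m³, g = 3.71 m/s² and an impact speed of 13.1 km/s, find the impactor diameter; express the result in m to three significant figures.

d ≈ 14.5 m

Rearranging for d: d = [D / (1.64 · (2550/2800)^0.38 · 13100^0.5 · 3.71^-0.23)]^(1/0.75).
(2550/2800)^0.38 = 0.9651
13100^0.5 = 114.5
3.71^-0.23 = 0.7397
Denominator = 1.64 × 0.9651 × 114.5 × 0.7397 = 134.1
D / 134.1 = 996 / 134.1 = 7.427
d = 7.427^(1/0.75) = 7.427^1.3333 = 14.49 m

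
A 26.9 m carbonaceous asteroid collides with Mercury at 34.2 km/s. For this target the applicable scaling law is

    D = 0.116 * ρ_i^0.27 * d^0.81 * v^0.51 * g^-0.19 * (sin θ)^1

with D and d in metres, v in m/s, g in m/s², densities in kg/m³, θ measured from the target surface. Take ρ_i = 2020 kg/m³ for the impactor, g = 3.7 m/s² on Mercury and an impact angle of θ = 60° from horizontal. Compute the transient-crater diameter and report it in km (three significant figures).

In SI units: v = 34200 m/s.
ρ_i^0.27 = 2020^0.27 = 7.806
d^0.81 = 26.9^0.81 = 14.39
v^0.51 = 34200^0.51 = 205.3
g^-0.19 = 3.7^-0.19 = 0.7799
(sin 60°)^1 = 0.8660^1 = 0.8660
D = 0.116 × 7.806 × 14.39 × 205.3 × 0.7799 × 0.8660 = 1807 m
   = 1.807 km

D ≈ 1.81 km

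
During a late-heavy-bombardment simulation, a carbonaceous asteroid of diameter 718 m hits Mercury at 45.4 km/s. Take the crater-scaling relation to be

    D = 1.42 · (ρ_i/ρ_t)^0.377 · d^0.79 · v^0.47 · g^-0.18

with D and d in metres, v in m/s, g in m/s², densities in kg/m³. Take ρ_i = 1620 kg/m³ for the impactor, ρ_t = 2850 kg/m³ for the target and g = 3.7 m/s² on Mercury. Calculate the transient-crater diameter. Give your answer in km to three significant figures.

D ≈ 25.3 km

In SI units: v = 45400 m/s.
(ρ_i/ρ_t)^0.377 = (1620/2850)^0.377 = 0.8082
d^0.79 = 718^0.79 = 180.4
v^0.47 = 45400^0.47 = 154.5
g^-0.18 = 3.7^-0.18 = 0.7902
D = 1.42 × 0.8082 × 180.4 × 154.5 × 0.7902 = 25276 m
   = 25.28 km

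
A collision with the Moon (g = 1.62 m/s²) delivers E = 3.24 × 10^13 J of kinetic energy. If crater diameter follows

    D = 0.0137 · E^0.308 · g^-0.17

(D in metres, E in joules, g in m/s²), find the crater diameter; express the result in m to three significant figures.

E^0.308 = (3.24 × 10^13)^0.308 = 1.450 × 10^4
g^-0.17 = 1.62^-0.17 = 0.9213
D = 0.0137 × 1.450 × 10^4 × 0.9213 = 183.0 m

D ≈ 183 m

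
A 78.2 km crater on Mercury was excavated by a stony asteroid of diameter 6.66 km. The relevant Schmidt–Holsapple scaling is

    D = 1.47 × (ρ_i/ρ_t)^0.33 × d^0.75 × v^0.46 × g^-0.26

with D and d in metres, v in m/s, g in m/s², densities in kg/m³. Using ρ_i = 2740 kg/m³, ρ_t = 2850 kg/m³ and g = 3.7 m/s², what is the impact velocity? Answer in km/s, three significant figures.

v ≈ 23.6 km/s

Rearranging for v: v = [D / (1.47 · (2740/2850)^0.33 · 6660^0.75 · 3.7^-0.26)]^(1/0.46).
D = 78200 m.
(2740/2850)^0.33 = 0.9871
6660^0.75 = 737.2
3.7^-0.26 = 0.7117
Denominator = 1.47 × 0.9871 × 737.2 × 0.7117 = 761.3
D / 761.3 = 78200 / 761.3 = 102.7
v = 102.7^(1/0.46) = 102.7^2.1739 = 23602 m/s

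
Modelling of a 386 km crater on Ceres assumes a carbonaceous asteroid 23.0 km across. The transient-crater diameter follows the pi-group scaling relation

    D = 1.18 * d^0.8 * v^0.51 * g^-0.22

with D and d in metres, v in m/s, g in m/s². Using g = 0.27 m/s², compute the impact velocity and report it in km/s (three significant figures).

v ≈ 5.32 km/s

Rearranging for v: v = [D / (1.18 · 23000^0.8 · 0.27^-0.22)]^(1/0.51).
D = 386000 m.
23000^0.8 = 3086
0.27^-0.22 = 1.334
Denominator = 1.18 × 3086 × 1.334 = 4858
D / 4858 = 386000 / 4858 = 79.46
v = 79.46^(1/0.51) = 79.46^1.9608 = 5319 m/s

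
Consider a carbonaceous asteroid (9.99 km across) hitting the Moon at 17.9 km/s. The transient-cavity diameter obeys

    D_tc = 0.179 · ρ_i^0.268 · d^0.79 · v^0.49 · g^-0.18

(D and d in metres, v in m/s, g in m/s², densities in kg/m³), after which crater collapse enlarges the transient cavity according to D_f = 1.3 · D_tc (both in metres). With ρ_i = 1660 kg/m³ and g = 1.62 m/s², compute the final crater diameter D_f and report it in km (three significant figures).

In SI: d = 9990 m, v = 17900 m/s.
ρ_i^0.268 = 1660^0.268 = 7.294
d^0.79 = 9990^0.79 = 1444
v^0.49 = 17900^0.49 = 121.3
g^-0.18 = 1.62^-0.18 = 0.9168
D_tc = 0.179 × 7.294 × 1444 × 121.3 × 0.9168 = 2.097 × 10^5 m
D_f = 1.3 × 2.097 × 10^5 = 2.726 × 10^5 m
     = 272.6 km

D_f ≈ 273 km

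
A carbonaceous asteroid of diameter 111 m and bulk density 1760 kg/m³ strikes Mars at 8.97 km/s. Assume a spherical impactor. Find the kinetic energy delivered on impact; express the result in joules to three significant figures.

v = 8970 m/s.
Mass m = (π/6) ρ d³ = (π/6) × 1760 × (111)³ = 1.260 × 10^9 kg
E = ½ m v² = 0.5 × 1.260 × 10^9 × (8970)² = 5.069 × 10^16 J

E ≈ 5.07 × 10^16 J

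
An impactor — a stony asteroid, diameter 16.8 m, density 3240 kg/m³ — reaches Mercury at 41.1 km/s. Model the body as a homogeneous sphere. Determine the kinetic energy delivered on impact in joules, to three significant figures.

E ≈ 6.79 × 10^15 J

v = 41100 m/s.
Mass m = (π/6) ρ d³ = (π/6) × 3240 × (16.8)³ = 8.044 × 10^6 kg
E = ½ m v² = 0.5 × 8.044 × 10^6 × (41100)² = 6.794 × 10^15 J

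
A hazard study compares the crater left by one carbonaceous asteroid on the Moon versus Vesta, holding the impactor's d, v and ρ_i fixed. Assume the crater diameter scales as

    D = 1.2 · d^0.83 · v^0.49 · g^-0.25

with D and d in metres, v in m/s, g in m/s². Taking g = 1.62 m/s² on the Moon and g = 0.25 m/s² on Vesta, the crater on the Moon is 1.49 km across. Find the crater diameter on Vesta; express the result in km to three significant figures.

All impactor-dependent factors cancel in the ratio, leaving D_Vesta/D_Moon = (g_Vesta/g_Moon)^-0.25.
(0.25/1.62)^-0.25 = 0.1543^-0.25 = 1.596
D_Vesta = 1.596 × 1.49 km = 2.38 km

D ≈ 2.38 km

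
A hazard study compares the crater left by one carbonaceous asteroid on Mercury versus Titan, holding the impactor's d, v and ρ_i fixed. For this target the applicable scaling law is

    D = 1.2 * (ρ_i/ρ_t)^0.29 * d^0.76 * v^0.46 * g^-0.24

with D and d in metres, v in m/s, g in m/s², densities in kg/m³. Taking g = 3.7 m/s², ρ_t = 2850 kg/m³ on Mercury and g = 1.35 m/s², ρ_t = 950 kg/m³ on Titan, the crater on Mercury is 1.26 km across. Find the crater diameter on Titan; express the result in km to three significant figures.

The impactor-only factors (d, v, ρ_i) cancel in the ratio, leaving D_Titan/D_Mercury = (g_Titan/g_Mercury)^-0.24 · (ρ_t,Mercury/ρ_t,Titan)^0.29.
(1.35/3.7)^-0.24 = 0.3649^-0.24 = 1.274
(2850/950)^0.29 = 3.000^0.29 = 1.375
Ratio = 1.274 × 1.375 = 1.752
D_Titan = 1.752 × 1.26 km = 2.21 km

D ≈ 2.21 km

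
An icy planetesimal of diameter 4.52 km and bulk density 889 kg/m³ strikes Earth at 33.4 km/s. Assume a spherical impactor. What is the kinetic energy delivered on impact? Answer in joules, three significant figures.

d = 4520 m; v = 33400 m/s.
Mass m = (π/6) ρ d³ = (π/6) × 889 × (4520)³ = 4.298 × 10^13 kg
E = ½ m v² = 0.5 × 4.298 × 10^13 × (33400)² = 2.397 × 10^22 J

E ≈ 2.40 × 10^22 J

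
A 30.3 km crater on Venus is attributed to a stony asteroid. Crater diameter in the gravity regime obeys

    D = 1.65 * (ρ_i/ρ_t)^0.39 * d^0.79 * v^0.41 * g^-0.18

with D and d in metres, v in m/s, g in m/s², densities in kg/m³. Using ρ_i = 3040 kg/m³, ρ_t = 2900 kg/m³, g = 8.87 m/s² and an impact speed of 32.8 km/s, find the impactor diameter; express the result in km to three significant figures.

d ≈ 1.82 km

Rearranging for d: d = [D / (1.65 · (3040/2900)^0.39 · 32800^0.41 · 8.87^-0.18)]^(1/0.79).
D = 30300 m.
(3040/2900)^0.39 = 1.019
32800^0.41 = 71.04
8.87^-0.18 = 0.6751
Denominator = 1.65 × 1.019 × 71.04 × 0.6751 = 80.64
D / 80.64 = 30300 / 80.64 = 375.7
d = 375.7^(1/0.79) = 375.7^1.2658 = 1816 m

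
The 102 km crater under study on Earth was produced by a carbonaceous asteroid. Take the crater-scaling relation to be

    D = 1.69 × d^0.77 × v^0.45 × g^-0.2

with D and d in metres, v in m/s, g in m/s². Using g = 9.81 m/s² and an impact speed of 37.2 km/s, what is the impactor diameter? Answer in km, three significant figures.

d ≈ 6.24 km

Rearranging for d: d = [D / (1.69 · 37200^0.45 · 9.81^-0.2)]^(1/0.77).
D = 102000 m.
37200^0.45 = 114.0
9.81^-0.2 = 0.6334
Denominator = 1.69 × 114.0 × 0.6334 = 122.0
D / 122.0 = 102000 / 122.0 = 836.1
d = 836.1^(1/0.77) = 836.1^1.2987 = 6239 m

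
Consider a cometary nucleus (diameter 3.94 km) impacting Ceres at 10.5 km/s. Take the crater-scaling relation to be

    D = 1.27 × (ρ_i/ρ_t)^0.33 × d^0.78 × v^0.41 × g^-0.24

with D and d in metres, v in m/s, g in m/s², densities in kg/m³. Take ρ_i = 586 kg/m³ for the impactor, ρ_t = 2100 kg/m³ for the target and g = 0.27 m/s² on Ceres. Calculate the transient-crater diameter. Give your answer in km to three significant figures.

In SI units: d = 3940 m, v = 10500 m/s.
(ρ_i/ρ_t)^0.33 = (586/2100)^0.33 = 0.6563
d^0.78 = 3940^0.78 = 637.5
v^0.41 = 10500^0.41 = 44.53
g^-0.24 = 0.27^-0.24 = 1.369
D = 1.27 × 0.6563 × 637.5 × 44.53 × 1.369 = 32392 m
   = 32.39 km

D ≈ 32.4 km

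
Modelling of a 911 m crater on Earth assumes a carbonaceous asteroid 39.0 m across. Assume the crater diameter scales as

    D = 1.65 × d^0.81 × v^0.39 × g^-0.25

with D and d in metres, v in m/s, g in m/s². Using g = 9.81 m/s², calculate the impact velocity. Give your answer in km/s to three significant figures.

v ≈ 23.0 km/s

Rearranging for v: v = [D / (1.65 · 39^0.81 · 9.81^-0.25)]^(1/0.39).
39^0.81 = 19.44
9.81^-0.25 = 0.5650
Denominator = 1.65 × 19.44 × 0.5650 = 18.12
D / 18.12 = 911 / 18.12 = 50.28
v = 50.28^(1/0.39) = 50.28^2.5641 = 23043 m/s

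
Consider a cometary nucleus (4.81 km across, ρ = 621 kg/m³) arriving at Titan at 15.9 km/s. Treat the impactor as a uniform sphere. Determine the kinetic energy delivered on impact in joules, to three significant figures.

E ≈ 4.57 × 10^21 J

d = 4810 m; v = 15900 m/s.
Mass m = (π/6) ρ d³ = (π/6) × 621 × (4810)³ = 3.618 × 10^13 kg
E = ½ m v² = 0.5 × 3.618 × 10^13 × (15900)² = 4.573 × 10^21 J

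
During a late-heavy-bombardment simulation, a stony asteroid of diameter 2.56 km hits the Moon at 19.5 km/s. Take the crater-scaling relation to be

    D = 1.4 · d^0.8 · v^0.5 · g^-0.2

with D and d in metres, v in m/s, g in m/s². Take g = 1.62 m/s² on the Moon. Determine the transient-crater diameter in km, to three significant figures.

D ≈ 94.6 km

In SI units: d = 2560 m, v = 19500 m/s.
d^0.8 = 2560^0.8 = 532.8
v^0.5 = 19500^0.5 = 139.6
g^-0.2 = 1.62^-0.2 = 0.9080
D = 1.4 × 532.8 × 139.6 × 0.9080 = 94550 m
   = 94.55 km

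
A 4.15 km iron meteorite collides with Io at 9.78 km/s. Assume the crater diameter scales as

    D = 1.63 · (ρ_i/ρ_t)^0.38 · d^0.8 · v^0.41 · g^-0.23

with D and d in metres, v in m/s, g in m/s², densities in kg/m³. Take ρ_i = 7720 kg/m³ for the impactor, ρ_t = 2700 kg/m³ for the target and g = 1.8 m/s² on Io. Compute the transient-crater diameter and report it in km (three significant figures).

In SI units: d = 4150 m, v = 9780 m/s.
(ρ_i/ρ_t)^0.38 = (7720/2700)^0.38 = 1.491
d^0.8 = 4150^0.8 = 784.2
v^0.41 = 9780^0.41 = 43.26
g^-0.23 = 1.8^-0.23 = 0.8735
D = 1.63 × 1.491 × 784.2 × 43.26 × 0.8735 = 72018 m
   = 72.02 km

D ≈ 72.0 km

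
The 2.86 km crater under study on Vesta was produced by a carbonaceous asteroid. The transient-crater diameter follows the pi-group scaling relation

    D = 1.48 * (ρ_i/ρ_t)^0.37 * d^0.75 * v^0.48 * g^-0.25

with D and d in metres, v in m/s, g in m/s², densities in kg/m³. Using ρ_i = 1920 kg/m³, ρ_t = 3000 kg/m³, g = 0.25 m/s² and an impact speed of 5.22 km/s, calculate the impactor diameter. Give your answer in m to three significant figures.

Rearranging for d: d = [D / (1.48 · (1920/3000)^0.37 · 5220^0.48 · 0.25^-0.25)]^(1/0.75).
D = 2860 m.
(1920/3000)^0.37 = 0.8478
5220^0.48 = 60.88
0.25^-0.25 = 1.414
Denominator = 1.48 × 0.8478 × 60.88 × 1.414 = 108.0
D / 108.0 = 2860 / 108.0 = 26.48
d = 26.48^(1/0.75) = 26.48^1.3333 = 78.92 m

d ≈ 78.9 m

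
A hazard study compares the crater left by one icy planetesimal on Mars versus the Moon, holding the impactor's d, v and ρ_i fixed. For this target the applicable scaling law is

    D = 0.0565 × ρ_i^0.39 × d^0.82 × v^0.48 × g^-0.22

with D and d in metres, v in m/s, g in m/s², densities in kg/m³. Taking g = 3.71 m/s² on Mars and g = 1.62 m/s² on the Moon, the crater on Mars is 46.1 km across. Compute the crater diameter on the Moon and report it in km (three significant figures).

D ≈ 55.3 km

All impactor-dependent factors cancel in the ratio, leaving D_Moon/D_Mars = (g_Moon/g_Mars)^-0.22.
(1.62/3.71)^-0.22 = 0.4367^-0.22 = 1.200
D_Moon = 1.200 × 46.1 km = 55.3 km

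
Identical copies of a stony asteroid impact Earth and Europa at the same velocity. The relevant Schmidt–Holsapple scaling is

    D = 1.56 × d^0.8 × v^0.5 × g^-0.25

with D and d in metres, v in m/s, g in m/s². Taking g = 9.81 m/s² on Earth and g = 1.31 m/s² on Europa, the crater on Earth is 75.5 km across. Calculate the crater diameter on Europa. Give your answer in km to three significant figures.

All impactor-dependent factors cancel in the ratio, leaving D_Europa/D_Earth = (g_Europa/g_Earth)^-0.25.
(1.31/9.81)^-0.25 = 0.1335^-0.25 = 1.654
D_Europa = 1.654 × 75.5 km = 125 km

D ≈ 125 km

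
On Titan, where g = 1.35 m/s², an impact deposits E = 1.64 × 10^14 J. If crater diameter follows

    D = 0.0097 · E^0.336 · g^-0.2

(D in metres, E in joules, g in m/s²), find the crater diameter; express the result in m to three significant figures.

D ≈ 546 m

E^0.336 = (1.64 × 10^14)^0.336 = 5.973 × 10^4
g^-0.2 = 1.35^-0.2 = 0.9417
D = 0.0097 × 5.973 × 10^4 × 0.9417 = 545.6 m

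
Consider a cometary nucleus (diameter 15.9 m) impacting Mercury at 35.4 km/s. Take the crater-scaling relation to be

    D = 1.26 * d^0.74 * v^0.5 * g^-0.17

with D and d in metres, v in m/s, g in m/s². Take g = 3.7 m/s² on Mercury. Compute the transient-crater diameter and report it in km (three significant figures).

In SI units: v = 35400 m/s.
d^0.74 = 15.9^0.74 = 7.745
v^0.5 = 35400^0.5 = 188.1
g^-0.17 = 3.7^-0.17 = 0.8006
D = 1.26 × 7.745 × 188.1 × 0.8006 = 1470 m
   = 1.470 km

D ≈ 1.47 km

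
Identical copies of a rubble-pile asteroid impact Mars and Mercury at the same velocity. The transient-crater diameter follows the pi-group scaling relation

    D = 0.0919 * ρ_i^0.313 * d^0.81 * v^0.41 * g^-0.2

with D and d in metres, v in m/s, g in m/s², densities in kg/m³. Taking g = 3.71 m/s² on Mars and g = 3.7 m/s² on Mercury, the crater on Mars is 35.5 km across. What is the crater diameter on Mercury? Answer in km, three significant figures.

D ≈ 35.5 km

All impactor-dependent factors cancel in the ratio, leaving D_Mercury/D_Mars = (g_Mercury/g_Mars)^-0.2.
(3.7/3.71)^-0.2 = 0.9973^-0.2 = 1.001
D_Mercury = 1.001 × 35.5 km = 35.5 km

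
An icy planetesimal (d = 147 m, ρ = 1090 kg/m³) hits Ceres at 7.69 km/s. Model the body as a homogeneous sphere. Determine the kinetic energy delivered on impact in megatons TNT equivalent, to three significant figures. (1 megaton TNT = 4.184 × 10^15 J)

E ≈ 12.8 Mt TNT

v = 7690 m/s.
Mass m = (π/6) ρ d³ = (π/6) × 1090 × (147)³ = 1.813 × 10^9 kg
E = ½ m v² = 0.5 × 1.813 × 10^9 × (7690)² = 5.361 × 10^16 J
   = 5.361 × 10^16 / 4.184×10^15 = 12.81 Mt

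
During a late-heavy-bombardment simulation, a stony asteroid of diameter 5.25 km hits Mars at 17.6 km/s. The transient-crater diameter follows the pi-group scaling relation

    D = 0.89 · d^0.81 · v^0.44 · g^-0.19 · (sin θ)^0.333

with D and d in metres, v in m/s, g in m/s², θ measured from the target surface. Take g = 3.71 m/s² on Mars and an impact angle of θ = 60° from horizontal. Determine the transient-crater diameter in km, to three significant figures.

In SI units: d = 5250 m, v = 17600 m/s.
d^0.81 = 5250^0.81 = 1031
v^0.44 = 17600^0.44 = 73.79
g^-0.19 = 3.71^-0.19 = 0.7795
(sin 60°)^0.333 = 0.8660^0.333 = 0.9532
D = 0.89 × 1031 × 73.79 × 0.7795 × 0.9532 = 50309 m
   = 50.31 km

D ≈ 50.3 km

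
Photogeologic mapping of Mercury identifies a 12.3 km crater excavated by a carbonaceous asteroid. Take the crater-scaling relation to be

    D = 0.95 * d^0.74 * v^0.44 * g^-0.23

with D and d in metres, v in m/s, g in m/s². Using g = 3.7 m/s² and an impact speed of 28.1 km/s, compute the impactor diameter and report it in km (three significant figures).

Rearranging for d: d = [D / (0.95 · 28100^0.44 · 3.7^-0.23)]^(1/0.74).
D = 12300 m.
28100^0.44 = 90.66
3.7^-0.23 = 0.7401
Denominator = 0.95 × 90.66 × 0.7401 = 63.74
D / 63.74 = 12300 / 63.74 = 193.0
d = 193.0^(1/0.74) = 193.0^1.3514 = 1227 m

d ≈ 1.23 km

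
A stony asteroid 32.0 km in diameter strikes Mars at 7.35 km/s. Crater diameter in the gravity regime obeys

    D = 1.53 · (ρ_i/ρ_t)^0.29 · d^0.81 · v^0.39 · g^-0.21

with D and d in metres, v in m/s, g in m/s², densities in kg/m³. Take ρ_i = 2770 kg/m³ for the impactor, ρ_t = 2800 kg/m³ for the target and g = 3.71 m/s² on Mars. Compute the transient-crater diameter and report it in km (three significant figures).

D ≈ 166 km

In SI units: d = 32000 m, v = 7350 m/s.
(ρ_i/ρ_t)^0.29 = (2770/2800)^0.29 = 0.9969
d^0.81 = 32000^0.81 = 4458
v^0.39 = 7350^0.39 = 32.20
g^-0.21 = 3.71^-0.21 = 0.7593
D = 1.53 × 0.9969 × 4458 × 32.20 × 0.7593 = 1.662 × 10^5 m
   = 166.2 km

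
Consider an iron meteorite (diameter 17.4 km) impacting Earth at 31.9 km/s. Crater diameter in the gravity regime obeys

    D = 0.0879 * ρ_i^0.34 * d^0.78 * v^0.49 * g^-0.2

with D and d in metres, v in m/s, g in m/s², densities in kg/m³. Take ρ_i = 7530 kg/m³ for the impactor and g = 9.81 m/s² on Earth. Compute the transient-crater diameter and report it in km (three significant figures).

In SI units: d = 17400 m, v = 31900 m/s.
ρ_i^0.34 = 7530^0.34 = 20.80
d^0.78 = 17400^0.78 = 2031
v^0.49 = 31900^0.49 = 161.0
g^-0.2 = 9.81^-0.2 = 0.6334
D = 0.0879 × 20.80 × 2031 × 161.0 × 0.6334 = 3.787 × 10^5 m
   = 378.7 km

D ≈ 379 km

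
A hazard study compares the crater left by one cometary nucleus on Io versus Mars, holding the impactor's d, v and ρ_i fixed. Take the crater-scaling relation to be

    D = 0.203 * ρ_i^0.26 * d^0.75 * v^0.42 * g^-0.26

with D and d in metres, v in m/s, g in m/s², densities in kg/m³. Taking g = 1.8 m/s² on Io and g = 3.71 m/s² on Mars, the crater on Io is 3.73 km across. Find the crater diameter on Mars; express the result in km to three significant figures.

All impactor-dependent factors cancel in the ratio, leaving D_Mars/D_Io = (g_Mars/g_Io)^-0.26.
(3.71/1.8)^-0.26 = 2.061^-0.26 = 0.8286
D_Mars = 0.8286 × 3.73 km = 3.09 km

D ≈ 3.09 km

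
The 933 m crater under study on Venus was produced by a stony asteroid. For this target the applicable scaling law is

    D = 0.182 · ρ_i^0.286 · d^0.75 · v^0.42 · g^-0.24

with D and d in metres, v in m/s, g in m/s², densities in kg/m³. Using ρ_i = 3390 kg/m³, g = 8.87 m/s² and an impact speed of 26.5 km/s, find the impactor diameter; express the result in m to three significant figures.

d ≈ 26.7 m

Rearranging for d: d = [D / (0.182 · 3390^0.286 · 26500^0.42 · 8.87^-0.24)]^(1/0.75).
3390^0.286 = 10.22
26500^0.42 = 72.07
8.87^-0.24 = 0.5922
Denominator = 0.182 × 10.22 × 72.07 × 0.5922 = 79.39
D / 79.39 = 933 / 79.39 = 11.75
d = 11.75^(1/0.75) = 11.75^1.3333 = 26.71 m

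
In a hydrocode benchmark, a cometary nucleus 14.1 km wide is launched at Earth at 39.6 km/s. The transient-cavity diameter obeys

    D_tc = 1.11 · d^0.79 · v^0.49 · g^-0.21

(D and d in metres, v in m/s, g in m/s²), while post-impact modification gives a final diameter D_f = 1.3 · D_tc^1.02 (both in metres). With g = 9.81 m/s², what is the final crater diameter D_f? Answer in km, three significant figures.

In SI: d = 14100 m, v = 39600 m/s.
d^0.79 = 14100^0.79 = 1896
v^0.49 = 39600^0.49 = 179.0
g^-0.21 = 9.81^-0.21 = 0.6191
D_tc = 1.11 × 1896 × 179.0 × 0.6191 = 2.332 × 10^5 m
D_f = 1.3 × (2.332 × 10^5)^1.02 = 3.882 × 10^5 m
     = 388.2 km

D_f ≈ 388 km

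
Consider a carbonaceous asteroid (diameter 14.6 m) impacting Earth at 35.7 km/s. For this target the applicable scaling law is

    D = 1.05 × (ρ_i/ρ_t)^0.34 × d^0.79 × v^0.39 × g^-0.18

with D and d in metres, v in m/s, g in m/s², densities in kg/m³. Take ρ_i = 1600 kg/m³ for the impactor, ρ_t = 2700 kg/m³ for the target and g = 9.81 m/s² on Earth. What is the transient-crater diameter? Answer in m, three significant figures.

In SI units: v = 35700 m/s.
(ρ_i/ρ_t)^0.34 = (1600/2700)^0.34 = 0.8370
d^0.79 = 14.6^0.79 = 8.315
v^0.39 = 35700^0.39 = 59.64
g^-0.18 = 9.81^-0.18 = 0.6630
D = 1.05 × 0.8370 × 8.315 × 59.64 × 0.6630 = 289.0 m

D ≈ 289 m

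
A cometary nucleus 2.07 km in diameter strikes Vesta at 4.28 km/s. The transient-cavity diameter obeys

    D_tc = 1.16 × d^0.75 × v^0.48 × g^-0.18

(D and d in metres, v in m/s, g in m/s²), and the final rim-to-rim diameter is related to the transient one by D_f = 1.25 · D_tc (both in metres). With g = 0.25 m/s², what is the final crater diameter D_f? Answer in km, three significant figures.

D_f ≈ 31.6 km

In SI: d = 2070 m, v = 4280 m/s.
d^0.75 = 2070^0.75 = 306.9
v^0.48 = 4280^0.48 = 55.35
g^-0.18 = 0.25^-0.18 = 1.283
D_tc = 1.16 × 306.9 × 55.35 × 1.283 = 25280 m
D_f = 1.25 × 25280 = 31600 m
     = 31.60 km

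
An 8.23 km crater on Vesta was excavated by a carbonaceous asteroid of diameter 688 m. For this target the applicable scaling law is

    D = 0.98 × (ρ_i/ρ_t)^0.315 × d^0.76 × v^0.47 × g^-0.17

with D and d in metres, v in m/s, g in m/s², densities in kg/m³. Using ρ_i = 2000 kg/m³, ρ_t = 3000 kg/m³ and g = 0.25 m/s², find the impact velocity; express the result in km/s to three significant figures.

v ≈ 4.58 km/s

Rearranging for v: v = [D / (0.98 · (2000/3000)^0.315 · 688^0.76 · 0.25^-0.17)]^(1/0.47).
D = 8230 m.
(2000/3000)^0.315 = 0.8801
688^0.76 = 143.4
0.25^-0.17 = 1.266
Denominator = 0.98 × 0.8801 × 143.4 × 1.266 = 156.6
D / 156.6 = 8230 / 156.6 = 52.55
v = 52.55^(1/0.47) = 52.55^2.1277 = 4580 m/s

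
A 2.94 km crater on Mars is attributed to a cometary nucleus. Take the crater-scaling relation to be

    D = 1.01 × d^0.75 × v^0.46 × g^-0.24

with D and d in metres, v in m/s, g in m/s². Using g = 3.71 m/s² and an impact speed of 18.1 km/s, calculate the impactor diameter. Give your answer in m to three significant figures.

Rearranging for d: d = [D / (1.01 · 18100^0.46 · 3.71^-0.24)]^(1/0.75).
D = 2940 m.
18100^0.46 = 90.89
3.71^-0.24 = 0.7300
Denominator = 1.01 × 90.89 × 0.7300 = 67.01
D / 67.01 = 2940 / 67.01 = 43.87
d = 43.87^(1/0.75) = 43.87^1.3333 = 154.7 m

d ≈ 155 m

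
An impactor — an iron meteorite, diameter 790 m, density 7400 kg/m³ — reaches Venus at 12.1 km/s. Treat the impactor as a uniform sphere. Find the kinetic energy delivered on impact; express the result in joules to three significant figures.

v = 12100 m/s.
Mass m = (π/6) ρ d³ = (π/6) × 7400 × (790)³ = 1.910 × 10^12 kg
E = ½ m v² = 0.5 × 1.910 × 10^12 × (12100)² = 1.398 × 10^20 J

E ≈ 1.40 × 10^20 J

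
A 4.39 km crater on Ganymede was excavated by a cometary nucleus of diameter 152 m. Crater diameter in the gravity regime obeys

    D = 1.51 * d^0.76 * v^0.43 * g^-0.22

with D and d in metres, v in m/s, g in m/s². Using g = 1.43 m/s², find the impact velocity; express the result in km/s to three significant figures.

Rearranging for v: v = [D / (1.51 · 152^0.76 · 1.43^-0.22)]^(1/0.43).
D = 4390 m.
152^0.76 = 45.52
1.43^-0.22 = 0.9243
Denominator = 1.51 × 45.52 × 0.9243 = 63.53
D / 63.53 = 4390 / 63.53 = 69.10
v = 69.10^(1/0.43) = 69.10^2.3256 = 18962 m/s

v ≈ 19.0 km/s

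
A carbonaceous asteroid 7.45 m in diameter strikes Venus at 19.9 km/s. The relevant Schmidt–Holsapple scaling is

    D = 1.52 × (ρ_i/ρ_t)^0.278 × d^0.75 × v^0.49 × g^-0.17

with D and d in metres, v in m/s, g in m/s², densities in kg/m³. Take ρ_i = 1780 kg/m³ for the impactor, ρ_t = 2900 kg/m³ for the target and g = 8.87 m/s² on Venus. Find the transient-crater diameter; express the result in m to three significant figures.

In SI units: v = 19900 m/s.
(ρ_i/ρ_t)^0.278 = (1780/2900)^0.278 = 0.8731
d^0.75 = 7.45^0.75 = 4.509
v^0.49 = 19900^0.49 = 127.8
g^-0.17 = 8.87^-0.17 = 0.6900
D = 1.52 × 0.8731 × 4.509 × 127.8 × 0.6900 = 527.7 m

D ≈ 528 m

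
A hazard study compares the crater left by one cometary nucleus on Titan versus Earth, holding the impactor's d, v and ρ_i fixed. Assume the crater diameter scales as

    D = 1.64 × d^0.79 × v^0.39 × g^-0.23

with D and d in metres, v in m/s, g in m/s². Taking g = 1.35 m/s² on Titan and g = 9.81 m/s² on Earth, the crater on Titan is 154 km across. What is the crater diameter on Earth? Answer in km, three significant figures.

All impactor-dependent factors cancel in the ratio, leaving D_Earth/D_Titan = (g_Earth/g_Titan)^-0.23.
(9.81/1.35)^-0.23 = 7.267^-0.23 = 0.6337
D_Earth = 0.6337 × 154 km = 97.6 km

D ≈ 97.6 km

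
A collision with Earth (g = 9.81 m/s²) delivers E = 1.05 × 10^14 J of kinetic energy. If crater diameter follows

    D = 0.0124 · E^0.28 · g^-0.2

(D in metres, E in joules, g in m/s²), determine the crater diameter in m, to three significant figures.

E^0.28 = (1.05 × 10^14)^0.28 = 8.432 × 10^3
g^-0.2 = 9.81^-0.2 = 0.6334
D = 0.0124 × 8.432 × 10^3 × 0.6334 = 66.23 m

D ≈ 66.2 m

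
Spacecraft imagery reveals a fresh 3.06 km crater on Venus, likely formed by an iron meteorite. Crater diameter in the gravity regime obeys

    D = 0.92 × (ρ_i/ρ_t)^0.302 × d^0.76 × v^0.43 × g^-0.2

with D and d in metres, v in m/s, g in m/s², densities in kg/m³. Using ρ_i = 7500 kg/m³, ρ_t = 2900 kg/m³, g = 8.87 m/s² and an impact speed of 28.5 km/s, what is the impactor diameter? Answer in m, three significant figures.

d ≈ 158 m

Rearranging for d: d = [D / (0.92 · (7500/2900)^0.302 · 28500^0.43 · 8.87^-0.2)]^(1/0.76).
D = 3060 m.
(7500/2900)^0.302 = 1.332
28500^0.43 = 82.33
8.87^-0.2 = 0.6463
Denominator = 0.92 × 1.332 × 82.33 × 0.6463 = 65.21
D / 65.21 = 3060 / 65.21 = 46.93
d = 46.93^(1/0.76) = 46.93^1.3158 = 158.2 m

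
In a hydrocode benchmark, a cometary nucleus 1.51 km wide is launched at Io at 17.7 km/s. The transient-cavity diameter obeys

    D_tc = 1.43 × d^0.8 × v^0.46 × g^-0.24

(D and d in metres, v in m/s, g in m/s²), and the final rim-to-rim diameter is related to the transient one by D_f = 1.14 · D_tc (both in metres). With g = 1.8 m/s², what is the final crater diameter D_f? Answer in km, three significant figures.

D_f ≈ 44.5 km

In SI: d = 1510 m, v = 17700 m/s.
d^0.8 = 1510^0.8 = 349.3
v^0.46 = 17700^0.46 = 89.96
g^-0.24 = 1.8^-0.24 = 0.8684
D_tc = 1.43 × 349.3 × 89.96 × 0.8684 = 39020 m
D_f = 1.14 × 39020 = 44483 m
     = 44.48 km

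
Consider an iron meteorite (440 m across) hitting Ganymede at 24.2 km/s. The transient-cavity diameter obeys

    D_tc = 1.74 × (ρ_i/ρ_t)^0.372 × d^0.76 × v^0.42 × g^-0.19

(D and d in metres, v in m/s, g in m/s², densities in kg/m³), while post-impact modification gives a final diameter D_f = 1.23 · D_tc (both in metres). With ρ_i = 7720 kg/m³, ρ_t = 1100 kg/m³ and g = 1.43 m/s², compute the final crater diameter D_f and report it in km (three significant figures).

D_f ≈ 29.2 km

v = 24200 m/s.
(ρ_i/ρ_t)^0.372 = (7720/1100)^0.372 = 2.064
d^0.76 = 440^0.76 = 102.1
v^0.42 = 24200^0.42 = 69.37
g^-0.19 = 1.43^-0.19 = 0.9343
D_tc = 1.74 × 2.064 × 102.1 × 69.37 × 0.9343 = 23770 m
D_f = 1.23 × 23770 = 29237 m
     = 29.24 km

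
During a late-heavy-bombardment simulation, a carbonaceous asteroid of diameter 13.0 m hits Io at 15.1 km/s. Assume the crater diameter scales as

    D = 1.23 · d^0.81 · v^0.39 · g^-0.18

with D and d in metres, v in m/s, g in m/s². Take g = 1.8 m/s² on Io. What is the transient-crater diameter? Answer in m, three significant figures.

D ≈ 377 m

In SI units: v = 15100 m/s.
d^0.81 = 13^0.81 = 7.985
v^0.39 = 15100^0.39 = 42.64
g^-0.18 = 1.8^-0.18 = 0.8996
D = 1.23 × 7.985 × 42.64 × 0.8996 = 376.7 m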